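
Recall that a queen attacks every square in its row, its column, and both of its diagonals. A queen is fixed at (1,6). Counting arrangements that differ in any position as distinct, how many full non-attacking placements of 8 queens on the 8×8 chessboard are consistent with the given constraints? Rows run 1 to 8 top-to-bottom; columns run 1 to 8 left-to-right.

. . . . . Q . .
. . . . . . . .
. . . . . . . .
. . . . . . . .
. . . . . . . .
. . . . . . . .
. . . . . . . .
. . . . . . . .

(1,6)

Branch on row 2: col 1 → 1; col 2 → 2; col 3 → 8; col 4 → 4; col 8 → 1.
Sum: 1 + 2 + 8 + 4 + 1 = 16.

16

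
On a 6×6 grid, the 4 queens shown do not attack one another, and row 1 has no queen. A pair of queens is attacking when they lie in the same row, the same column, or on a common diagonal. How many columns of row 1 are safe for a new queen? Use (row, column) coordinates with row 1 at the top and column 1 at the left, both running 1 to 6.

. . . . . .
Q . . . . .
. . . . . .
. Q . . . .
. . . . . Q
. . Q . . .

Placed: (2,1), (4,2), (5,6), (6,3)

(2,1) attacks row 1 at column 1 and diagonals 2.
(4,2) attacks row 1 at column 2 and diagonals 5.
(5,6) attacks row 1 at column 6 and diagonals 2.
(6,3) attacks row 1 at column 3.
Attacked columns: {1, 2, 3, 5, 6}. Safe: {4}.

1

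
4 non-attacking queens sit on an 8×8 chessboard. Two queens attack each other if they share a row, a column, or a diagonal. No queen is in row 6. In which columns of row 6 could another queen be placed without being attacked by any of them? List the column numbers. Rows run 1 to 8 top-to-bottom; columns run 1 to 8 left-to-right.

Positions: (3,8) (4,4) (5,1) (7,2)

columns 7

(3,8) attacks row 6 at column 8 and diagonals 5.
(4,4) attacks row 6 at column 4 and diagonals 2, 6.
(5,1) attacks row 6 at column 1 and diagonals 2.
(7,2) attacks row 6 at column 2 and diagonals 1, 3.
Attacked columns: {1, 2, 3, 4, 5, 6, 8}. Safe: {7}.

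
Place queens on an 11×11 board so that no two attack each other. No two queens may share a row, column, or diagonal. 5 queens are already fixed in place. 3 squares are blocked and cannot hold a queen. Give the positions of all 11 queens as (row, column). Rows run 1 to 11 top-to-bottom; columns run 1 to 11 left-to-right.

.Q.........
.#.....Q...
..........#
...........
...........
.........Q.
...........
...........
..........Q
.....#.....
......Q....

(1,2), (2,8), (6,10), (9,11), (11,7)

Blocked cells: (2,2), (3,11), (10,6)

Row 3: attacked by (1,2)→{2,4}; (2,8)→{7,8,9}; (6,10)→{7,10}; (9,11)→{5,11}; (11,7)→{7}. Blocked: 11. Safe: 1, 3, 6. Place at column 3.
Row 4: attacked by (1,2)→{2,5}; (2,8)→{6,8,10}; (3,3)→{2,3,4}; (6,10)→{8,10}; (9,11)→{6,11}; (11,7)→{7}. Safe: 1, 9. Place at column 9.
Row 5: attacked by (1,2)→{2,6}; (2,8)→{5,8,11}; (3,3)→{1,3,5}; (4,9)→{8,9,10}; (6,10)→{9,10,11}; (9,11)→{7,11}; (11,7)→{1,7}. Safe: 4. Place at column 4.
Row 7: attacked by (1,2)→{2,8}; (2,8)→{3,8}; (3,3)→{3,7}; (4,9)→{6,9}; (5,4)→{2,4,6}; (6,10)→{9,10,11}; (9,11)→{9,11}; (11,7)→{3,7,11}. Safe: 1, 5. Place at column 1.
Row 8: attacked by (1,2)→{2,9}; (2,8)→{2,8}; (3,3)→{3,8}; (4,9)→{5,9}; (5,4)→{1,4,7}; (6,10)→{8,10}; (7,1)→{1,2}; (9,11)→{10,11}; (11,7)→{4,7,10}. Safe: 6. Place at column 6.
Row 10: attacked by (1,2)→{2,11}; (2,8)→{8}; (3,3)→{3,10}; (4,9)→{3,9}; (5,4)→{4,9}; (6,10)→{6,10}; (7,1)→{1,4}; (8,6)→{4,6,8}; (9,11)→{10,11}; (11,7)→{6,7,8}. Blocked: 6. Safe: 5. Place at column 5.
Columns [2, 8, 3, 9, 4, 10, 1, 6, 11, 5, 7], r−c [-1, -6, 0, -5, 1, -4, 6, 2, -2, 5, 4], r+c [3, 10, 6, 13, 9, 16, 8, 14, 20, 15, 18] are all distinct, so no two queens attack.

(1,2) (2,8) (3,3) (4,9) (5,4) (6,10) (7,1) (8,6) (9,11) (10,5) (11,7)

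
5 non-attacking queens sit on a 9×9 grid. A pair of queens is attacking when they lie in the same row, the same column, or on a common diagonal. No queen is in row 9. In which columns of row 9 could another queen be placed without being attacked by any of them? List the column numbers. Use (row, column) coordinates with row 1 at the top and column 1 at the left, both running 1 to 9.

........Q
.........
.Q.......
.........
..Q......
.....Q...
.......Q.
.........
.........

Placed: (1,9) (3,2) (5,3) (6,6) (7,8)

(1,9) attacks row 9 at column 9 and diagonals 1.
(3,2) attacks row 9 at column 2 and diagonals 8.
(5,3) attacks row 9 at column 3 and diagonals 7.
(6,6) attacks row 9 at column 6 and diagonals 3, 9.
(7,8) attacks row 9 at column 8 and diagonals 6.
Attacked columns: {1, 2, 3, 6, 7, 8, 9}. Safe: {4, 5}.

columns 4, 5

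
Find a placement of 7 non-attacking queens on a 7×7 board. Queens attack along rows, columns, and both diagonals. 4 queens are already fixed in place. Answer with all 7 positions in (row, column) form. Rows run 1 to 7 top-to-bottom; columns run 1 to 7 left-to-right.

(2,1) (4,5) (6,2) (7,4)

(1,6) (2,1) (3,3) (4,5) (5,7) (6,2) (7,4)

Row 1: attacked by (2,1)→{1,2}; (4,5)→{2,5}; (6,2)→{2,7}; (7,4)→{4}. Safe: 3, 6. Place at column 6.
Row 3: attacked by (1,6)→{4,6}; (2,1)→{1,2}; (4,5)→{4,5,6}; (6,2)→{2,5}; (7,4)→{4}. Safe: 3, 7. Place at column 3.
Row 5: attacked by (1,6)→{2,6}; (2,1)→{1,4}; (3,3)→{1,3,5}; (4,5)→{4,5,6}; (6,2)→{1,2,3}; (7,4)→{2,4,6}. Safe: 7. Place at column 7.
Columns [6, 1, 3, 5, 7, 2, 4], r−c [-5, 1, 0, -1, -2, 4, 3], r+c [7, 3, 6, 9, 12, 8, 11] are all distinct, so no two queens attack.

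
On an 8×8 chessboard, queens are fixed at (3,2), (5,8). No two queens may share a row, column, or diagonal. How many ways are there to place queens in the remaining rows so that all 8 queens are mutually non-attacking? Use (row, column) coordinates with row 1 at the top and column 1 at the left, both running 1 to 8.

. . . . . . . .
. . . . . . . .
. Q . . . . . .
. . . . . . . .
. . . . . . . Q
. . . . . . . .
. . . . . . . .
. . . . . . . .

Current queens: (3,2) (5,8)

3

Branch on row 1: col 1 → 0; col 3 → 1; col 5 → 1; col 6 → 0; col 7 → 1.
Sum: 0 + 1 + 1 + 0 + 1 = 3.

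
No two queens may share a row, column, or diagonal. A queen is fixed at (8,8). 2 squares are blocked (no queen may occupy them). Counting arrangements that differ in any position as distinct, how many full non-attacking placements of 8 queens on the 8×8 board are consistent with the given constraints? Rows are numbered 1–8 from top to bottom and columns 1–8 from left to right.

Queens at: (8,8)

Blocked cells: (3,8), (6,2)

Branch on row 1: col 2 → 0; col 3 → 0; col 4 → 1; col 5 → 1; col 6 → 2; col 7 → 0.
Sum: 0 + 0 + 1 + 1 + 2 + 0 = 4.

4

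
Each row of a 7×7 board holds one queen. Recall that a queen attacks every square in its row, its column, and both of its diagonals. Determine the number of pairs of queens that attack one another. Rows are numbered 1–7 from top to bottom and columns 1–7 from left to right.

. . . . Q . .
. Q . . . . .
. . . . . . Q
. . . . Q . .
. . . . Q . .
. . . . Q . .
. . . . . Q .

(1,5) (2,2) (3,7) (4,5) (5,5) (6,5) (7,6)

10

Same column: (1,5)–(4,5) (column 5); (1,5)–(5,5) (column 5); (1,5)–(6,5) (column 5); (4,5)–(5,5) (column 5); (4,5)–(6,5) (column 5); (5,5)–(6,5) (column 5).
Same diagonal: (1,5)–(3,7) (|1−3| = |5−7| = 2); (2,2)–(5,5) (|2−5| = |2−5| = 3); (3,7)–(5,5) (|3−5| = |7−5| = 2); (6,5)–(7,6) (|6−7| = |5−6| = 1).
Total attacking pairs: 10.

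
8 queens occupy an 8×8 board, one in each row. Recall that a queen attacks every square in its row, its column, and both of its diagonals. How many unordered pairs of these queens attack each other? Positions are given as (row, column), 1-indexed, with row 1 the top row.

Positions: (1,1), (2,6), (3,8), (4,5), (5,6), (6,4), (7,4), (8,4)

8

Same column: (2,6)–(5,6) (column 6); (6,4)–(7,4) (column 4); (6,4)–(8,4) (column 4); (7,4)–(8,4) (column 4).
Same diagonal: (3,8)–(5,6) (|3−5| = |8−6| = 2); (3,8)–(7,4) (|3−7| = |8−4| = 4); (4,5)–(5,6) (|4−5| = |5−6| = 1); (5,6)–(7,4) (|5−7| = |6−4| = 2).
Total attacking pairs: 8.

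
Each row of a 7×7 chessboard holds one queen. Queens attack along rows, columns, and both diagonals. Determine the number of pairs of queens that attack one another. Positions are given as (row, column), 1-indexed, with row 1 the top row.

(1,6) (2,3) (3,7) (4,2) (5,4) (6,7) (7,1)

2

Same column: (3,7)–(6,7) (column 7).
Same diagonal: (2,3)–(6,7) (|2−6| = |3−7| = 4).
Total attacking pairs: 2.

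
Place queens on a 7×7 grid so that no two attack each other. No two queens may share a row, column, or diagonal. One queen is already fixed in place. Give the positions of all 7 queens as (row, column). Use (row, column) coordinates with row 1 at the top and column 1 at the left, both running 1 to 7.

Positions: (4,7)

(1,2) (2,4) (3,1) (4,7) (5,5) (6,3) (7,6)

Row 1: attacked by (4,7)→{4,7}. Safe: 1, 2, 3, 5, 6. Place at column 2.
Row 2: attacked by (1,2)→{1,2,3}; (4,7)→{5,7}. Safe: 4, 6. Place at column 4.
Row 3: attacked by (1,2)→{2,4}; (2,4)→{3,4,5}; (4,7)→{6,7}. Safe: 1. Place at column 1.
Row 5: attacked by (1,2)→{2,6}; (2,4)→{1,4,7}; (3,1)→{1,3}; (4,7)→{6,7}. Safe: 5. Place at column 5.
Row 6: attacked by (1,2)→{2,7}; (2,4)→{4}; (3,1)→{1,4}; (4,7)→{5,7}; (5,5)→{4,5,6}. Safe: 3. Place at column 3.
Row 7: attacked by (1,2)→{2}; (2,4)→{4}; (3,1)→{1,5}; (4,7)→{4,7}; (5,5)→{3,5,7}; (6,3)→{2,3,4}. Safe: 6. Place at column 6.
Columns [2, 4, 1, 7, 5, 3, 6], r−c [-1, -2, 2, -3, 0, 3, 1], r+c [3, 6, 4, 11, 10, 9, 13] are all distinct, so no two queens attack.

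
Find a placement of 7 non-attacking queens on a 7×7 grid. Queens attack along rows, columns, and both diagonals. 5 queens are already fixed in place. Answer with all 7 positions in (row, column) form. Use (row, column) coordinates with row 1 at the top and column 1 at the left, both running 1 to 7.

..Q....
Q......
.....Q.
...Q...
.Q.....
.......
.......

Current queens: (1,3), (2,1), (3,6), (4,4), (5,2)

(1,3) (2,1) (3,6) (4,4) (5,2) (6,7) (7,5)

Row 6: attacked by (1,3)→{3}; (2,1)→{1,5}; (3,6)→{3,6}; (4,4)→{2,4,6}; (5,2)→{1,2,3}. Safe: 7. Place at column 7.
Row 7: attacked by (1,3)→{3}; (2,1)→{1,6}; (3,6)→{2,6}; (4,4)→{1,4,7}; (5,2)→{2,4}; (6,7)→{6,7}. Safe: 5. Place at column 5.
Columns [3, 1, 6, 4, 2, 7, 5], r−c [-2, 1, -3, 0, 3, -1, 2], r+c [4, 3, 9, 8, 7, 13, 12] are all distinct, so no two queens attack.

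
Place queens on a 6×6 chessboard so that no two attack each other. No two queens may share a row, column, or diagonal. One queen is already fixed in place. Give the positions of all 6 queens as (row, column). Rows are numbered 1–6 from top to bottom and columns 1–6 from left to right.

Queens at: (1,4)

Row 2: attacked by (1,4)→{3,4,5}. Safe: 1, 2, 6. Place at column 1.
Row 3: attacked by (1,4)→{2,4,6}; (2,1)→{1,2}. Safe: 3, 5. Place at column 5.
Row 4: attacked by (1,4)→{1,4}; (2,1)→{1,3}; (3,5)→{4,5,6}. Safe: 2. Place at column 2.
Row 5: attacked by (1,4)→{4}; (2,1)→{1,4}; (3,5)→{3,5}; (4,2)→{1,2,3}. Safe: 6. Place at column 6.
Row 6: attacked by (1,4)→{4}; (2,1)→{1,5}; (3,5)→{2,5}; (4,2)→{2,4}; (5,6)→{5,6}. Safe: 3. Place at column 3.
Columns [4, 1, 5, 2, 6, 3], r−c [-3, 1, -2, 2, -1, 3], r+c [5, 3, 8, 6, 11, 9] are all distinct, so no two queens attack.

(1,4) (2,1) (3,5) (4,2) (5,6) (6,3)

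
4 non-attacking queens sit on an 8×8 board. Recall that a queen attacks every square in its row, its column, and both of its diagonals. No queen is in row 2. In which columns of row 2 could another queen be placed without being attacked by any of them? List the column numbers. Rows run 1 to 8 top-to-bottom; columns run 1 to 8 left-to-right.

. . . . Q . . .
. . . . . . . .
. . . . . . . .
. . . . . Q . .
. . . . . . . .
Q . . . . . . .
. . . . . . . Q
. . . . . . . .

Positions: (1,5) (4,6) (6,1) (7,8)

(1,5) attacks row 2 at column 5 and diagonals 4, 6.
(4,6) attacks row 2 at column 6 and diagonals 4, 8.
(6,1) attacks row 2 at column 1 and diagonals 5.
(7,8) attacks row 2 at column 8 and diagonals 3.
Attacked columns: {1, 3, 4, 5, 6, 8}. Safe: {2, 7}.

columns 2, 7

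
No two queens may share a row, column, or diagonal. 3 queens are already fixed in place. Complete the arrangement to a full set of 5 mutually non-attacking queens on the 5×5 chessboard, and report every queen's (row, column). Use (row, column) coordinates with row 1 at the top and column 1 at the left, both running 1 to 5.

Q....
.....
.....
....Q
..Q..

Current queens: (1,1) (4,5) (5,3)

Row 2: attacked by (1,1)→{1,2}; (4,5)→{3,5}; (5,3)→{3}. Safe: 4. Place at column 4.
Row 3: attacked by (1,1)→{1,3}; (2,4)→{3,4,5}; (4,5)→{4,5}; (5,3)→{1,3,5}. Safe: 2. Place at column 2.
Columns [1, 4, 2, 5, 3], r−c [0, -2, 1, -1, 2], r+c [2, 6, 5, 9, 8] are all distinct, so no two queens attack.

(1,1) (2,4) (3,2) (4,5) (5,3)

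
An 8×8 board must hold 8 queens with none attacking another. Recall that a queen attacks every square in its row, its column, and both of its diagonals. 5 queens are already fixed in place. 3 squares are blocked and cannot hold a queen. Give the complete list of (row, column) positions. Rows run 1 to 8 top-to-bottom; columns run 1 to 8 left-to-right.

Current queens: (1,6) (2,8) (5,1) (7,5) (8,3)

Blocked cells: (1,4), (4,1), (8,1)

Row 3: attacked by (1,6)→{4,6,8}; (2,8)→{7,8}; (5,1)→{1,3}; (7,5)→{1,5}; (8,3)→{3,8}. Safe: 2. Place at column 2.
Row 4: attacked by (1,6)→{3,6}; (2,8)→{6,8}; (3,2)→{1,2,3}; (5,1)→{1,2}; (7,5)→{2,5,8}; (8,3)→{3,7}. Blocked: 1. Safe: 4. Place at column 4.
Row 6: attacked by (1,6)→{1,6}; (2,8)→{4,8}; (3,2)→{2,5}; (4,4)→{2,4,6}; (5,1)→{1,2}; (7,5)→{4,5,6}; (8,3)→{1,3,5}. Safe: 7. Place at column 7.
Columns [6, 8, 2, 4, 1, 7, 5, 3], r−c [-5, -6, 1, 0, 4, -1, 2, 5], r+c [7, 10, 5, 8, 6, 13, 12, 11] are all distinct, so no two queens attack.

(1,6) (2,8) (3,2) (4,4) (5,1) (6,7) (7,5) (8,3)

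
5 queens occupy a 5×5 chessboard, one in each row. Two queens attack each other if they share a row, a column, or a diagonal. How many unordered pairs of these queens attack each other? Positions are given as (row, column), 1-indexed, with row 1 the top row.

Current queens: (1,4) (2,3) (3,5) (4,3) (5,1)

2

Same column: (2,3)–(4,3) (column 3).
Same diagonal: (1,4)–(2,3) (|1−2| = |4−3| = 1).
Total attacking pairs: 2.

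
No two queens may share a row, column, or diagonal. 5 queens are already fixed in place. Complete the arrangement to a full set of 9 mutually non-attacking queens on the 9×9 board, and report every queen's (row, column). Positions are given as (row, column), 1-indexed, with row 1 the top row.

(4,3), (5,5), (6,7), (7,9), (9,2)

(1,8) (2,6) (3,1) (4,3) (5,5) (6,7) (7,9) (8,4) (9,2)

Row 1: attacked by (4,3)→{3,6}; (5,5)→{1,5,9}; (6,7)→{2,7}; (7,9)→{3,9}; (9,2)→{2}. Safe: 4, 8. Place at column 8.
Row 2: attacked by (1,8)→{7,8,9}; (4,3)→{1,3,5}; (5,5)→{2,5,8}; (6,7)→{3,7}; (7,9)→{4,9}; (9,2)→{2,9}. Safe: 6. Place at column 6.
Row 3: attacked by (1,8)→{6,8}; (2,6)→{5,6,7}; (4,3)→{2,3,4}; (5,5)→{3,5,7}; (6,7)→{4,7}; (7,9)→{5,9}; (9,2)→{2,8}. Safe: 1. Place at column 1.
Row 8: attacked by (1,8)→{1,8}; (2,6)→{6}; (3,1)→{1,6}; (4,3)→{3,7}; (5,5)→{2,5,8}; (6,7)→{5,7,9}; (7,9)→{8,9}; (9,2)→{1,2,3}. Safe: 4. Place at column 4.
Columns [8, 6, 1, 3, 5, 7, 9, 4, 2], r−c [-7, -4, 2, 1, 0, -1, -2, 4, 7], r+c [9, 8, 4, 7, 10, 13, 16, 12, 11] are all distinct, so no two queens attack.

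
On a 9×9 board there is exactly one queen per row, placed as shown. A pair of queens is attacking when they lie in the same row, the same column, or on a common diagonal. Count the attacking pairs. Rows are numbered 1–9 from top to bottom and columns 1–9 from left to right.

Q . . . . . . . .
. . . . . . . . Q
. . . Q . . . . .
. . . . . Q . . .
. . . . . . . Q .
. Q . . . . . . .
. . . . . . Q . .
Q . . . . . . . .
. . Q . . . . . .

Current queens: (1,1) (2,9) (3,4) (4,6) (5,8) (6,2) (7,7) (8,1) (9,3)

2

Same column: (1,1)–(8,1) (column 1).
Same diagonal: (1,1)–(7,7) (|1−7| = |1−7| = 6).
Total attacking pairs: 2.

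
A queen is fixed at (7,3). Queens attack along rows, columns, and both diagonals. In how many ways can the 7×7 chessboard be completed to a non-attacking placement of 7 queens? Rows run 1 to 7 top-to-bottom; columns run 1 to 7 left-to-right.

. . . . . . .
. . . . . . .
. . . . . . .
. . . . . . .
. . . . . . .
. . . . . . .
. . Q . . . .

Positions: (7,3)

Branch on row 1: col 1 → 1; col 2 → 0; col 4 → 1; col 5 → 2; col 6 → 1; col 7 → 1.
Sum: 1 + 0 + 1 + 2 + 1 + 1 = 6.

6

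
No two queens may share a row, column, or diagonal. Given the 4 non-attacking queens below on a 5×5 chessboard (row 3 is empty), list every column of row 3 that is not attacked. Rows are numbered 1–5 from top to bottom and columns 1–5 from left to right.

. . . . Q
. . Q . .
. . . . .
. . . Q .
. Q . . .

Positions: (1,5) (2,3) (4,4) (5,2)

columns 1

(1,5) attacks row 3 at column 5 and diagonals 3.
(2,3) attacks row 3 at column 3 and diagonals 2, 4.
(4,4) attacks row 3 at column 4 and diagonals 3, 5.
(5,2) attacks row 3 at column 2 and diagonals 4.
Attacked columns: {2, 3, 4, 5}. Safe: {1}.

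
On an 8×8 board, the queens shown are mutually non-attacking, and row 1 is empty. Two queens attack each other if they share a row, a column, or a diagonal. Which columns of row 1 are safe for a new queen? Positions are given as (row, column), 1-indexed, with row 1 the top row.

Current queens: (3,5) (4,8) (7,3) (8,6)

columns 1, 2, 4

(3,5) attacks row 1 at column 5 and diagonals 3, 7.
(4,8) attacks row 1 at column 8 and diagonals 5.
(7,3) attacks row 1 at column 3.
(8,6) attacks row 1 at column 6.
Attacked columns: {3, 5, 6, 7, 8}. Safe: {1, 2, 4}.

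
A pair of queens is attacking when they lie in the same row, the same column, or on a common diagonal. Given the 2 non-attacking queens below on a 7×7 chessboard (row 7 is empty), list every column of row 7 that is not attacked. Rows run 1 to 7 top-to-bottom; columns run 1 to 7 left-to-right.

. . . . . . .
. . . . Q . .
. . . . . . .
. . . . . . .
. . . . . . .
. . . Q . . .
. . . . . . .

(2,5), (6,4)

columns 1, 2, 6, 7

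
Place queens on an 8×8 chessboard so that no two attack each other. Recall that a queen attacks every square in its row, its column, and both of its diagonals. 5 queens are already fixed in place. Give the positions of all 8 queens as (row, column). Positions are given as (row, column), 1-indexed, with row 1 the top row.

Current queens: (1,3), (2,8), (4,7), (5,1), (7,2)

Row 3: attacked by (1,3)→{1,3,5}; (2,8)→{7,8}; (4,7)→{6,7,8}; (5,1)→{1,3}; (7,2)→{2,6}. Safe: 4. Place at column 4.
Row 6: attacked by (1,3)→{3,8}; (2,8)→{4,8}; (3,4)→{1,4,7}; (4,7)→{5,7}; (5,1)→{1,2}; (7,2)→{1,2,3}. Safe: 6. Place at column 6.
Row 8: attacked by (1,3)→{3}; (2,8)→{2,8}; (3,4)→{4}; (4,7)→{3,7}; (5,1)→{1,4}; (6,6)→{4,6,8}; (7,2)→{1,2,3}. Safe: 5. Place at column 5.
Columns [3, 8, 4, 7, 1, 6, 2, 5], r−c [-2, -6, -1, -3, 4, 0, 5, 3], r+c [4, 10, 7, 11, 6, 12, 9, 13] are all distinct, so no two queens attack.

(1,3) (2,8) (3,4) (4,7) (5,1) (6,6) (7,2) (8,5)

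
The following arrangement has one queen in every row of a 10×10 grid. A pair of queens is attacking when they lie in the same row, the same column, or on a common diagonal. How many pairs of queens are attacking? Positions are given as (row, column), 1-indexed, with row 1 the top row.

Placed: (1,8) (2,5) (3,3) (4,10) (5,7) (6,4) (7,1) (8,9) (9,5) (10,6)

Same column: (2,5)–(9,5) (column 5).
Same diagonal: (4,10)–(9,5) (|4−9| = |10−5| = 5); (9,5)–(10,6) (|9−10| = |5−6| = 1).
Total attacking pairs: 3.

3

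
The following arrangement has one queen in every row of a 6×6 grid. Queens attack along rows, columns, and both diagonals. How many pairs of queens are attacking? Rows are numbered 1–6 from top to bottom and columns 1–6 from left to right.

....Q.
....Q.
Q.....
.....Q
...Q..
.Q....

Same column: (1,5)–(2,5) (column 5).
Total attacking pairs: 1.

1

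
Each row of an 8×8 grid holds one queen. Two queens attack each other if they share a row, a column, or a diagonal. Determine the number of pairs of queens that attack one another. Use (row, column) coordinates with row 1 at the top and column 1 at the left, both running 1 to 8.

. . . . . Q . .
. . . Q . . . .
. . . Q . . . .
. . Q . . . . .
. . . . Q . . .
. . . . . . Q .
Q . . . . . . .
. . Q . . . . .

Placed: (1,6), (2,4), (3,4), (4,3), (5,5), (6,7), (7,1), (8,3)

6

Same column: (2,4)–(3,4) (column 4); (4,3)–(8,3) (column 3).
Same diagonal: (1,6)–(3,4) (|1−3| = |6−4| = 2); (1,6)–(4,3) (|1−4| = |6−3| = 3); (3,4)–(4,3) (|3−4| = |4−3| = 1); (3,4)–(6,7) (|3−6| = |4−7| = 3).
Total attacking pairs: 6.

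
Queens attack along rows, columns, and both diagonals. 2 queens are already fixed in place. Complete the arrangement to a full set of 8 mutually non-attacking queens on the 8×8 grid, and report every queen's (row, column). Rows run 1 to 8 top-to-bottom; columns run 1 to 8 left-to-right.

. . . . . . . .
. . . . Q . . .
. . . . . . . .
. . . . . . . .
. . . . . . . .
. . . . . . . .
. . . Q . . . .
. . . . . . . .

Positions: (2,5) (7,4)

(1,3) (2,5) (3,2) (4,8) (5,1) (6,7) (7,4) (8,6)

Row 1: attacked by (2,5)→{4,5,6}; (7,4)→{4}. Safe: 1, 2, 3, 7, 8. Place at column 3.
Row 3: attacked by (1,3)→{1,3,5}; (2,5)→{4,5,6}; (7,4)→{4,8}. Safe: 2, 7. Place at column 2.
Row 4: attacked by (1,3)→{3,6}; (2,5)→{3,5,7}; (3,2)→{1,2,3}; (7,4)→{1,4,7}. Safe: 8. Place at column 8.
Row 5: attacked by (1,3)→{3,7}; (2,5)→{2,5,8}; (3,2)→{2,4}; (4,8)→{7,8}; (7,4)→{2,4,6}. Safe: 1. Place at column 1.
Row 6: attacked by (1,3)→{3,8}; (2,5)→{1,5}; (3,2)→{2,5}; (4,8)→{6,8}; (5,1)→{1,2}; (7,4)→{3,4,5}. Safe: 7. Place at column 7.
Row 8: attacked by (1,3)→{3}; (2,5)→{5}; (3,2)→{2,7}; (4,8)→{4,8}; (5,1)→{1,4}; (6,7)→{5,7}; (7,4)→{3,4,5}. Safe: 6. Place at column 6.
Columns [3, 5, 2, 8, 1, 7, 4, 6], r−c [-2, -3, 1, -4, 4, -1, 3, 2], r+c [4, 7, 5, 12, 6, 13, 11, 14] are all distinct, so no two queens attack.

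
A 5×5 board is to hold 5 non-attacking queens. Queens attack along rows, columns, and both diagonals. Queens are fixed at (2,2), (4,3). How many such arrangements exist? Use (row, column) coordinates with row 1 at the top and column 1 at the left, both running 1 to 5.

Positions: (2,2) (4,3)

Branch on row 1: col 4 → 1; col 5 → 0.
Sum: 1 + 0 = 1.

1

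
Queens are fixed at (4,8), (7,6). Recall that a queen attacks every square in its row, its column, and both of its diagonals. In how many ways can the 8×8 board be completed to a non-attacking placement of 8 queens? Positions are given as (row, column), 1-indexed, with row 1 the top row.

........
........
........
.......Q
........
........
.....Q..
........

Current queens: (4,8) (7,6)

3

Branch on row 1: col 1 → 1; col 2 → 1; col 3 → 0; col 4 → 1; col 7 → 0.
Sum: 1 + 1 + 0 + 1 + 0 = 3.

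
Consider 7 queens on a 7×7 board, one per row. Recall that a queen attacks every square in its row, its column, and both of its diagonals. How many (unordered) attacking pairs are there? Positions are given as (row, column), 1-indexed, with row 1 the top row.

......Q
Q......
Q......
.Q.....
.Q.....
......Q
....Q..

Same column: (1,7)–(6,7) (column 7); (2,1)–(3,1) (column 1); (4,2)–(5,2) (column 2).
Same diagonal: (3,1)–(4,2) (|3−4| = |1−2| = 1); (3,1)–(7,5) (|3−7| = |1−5| = 4); (4,2)–(7,5) (|4−7| = |2−5| = 3).
Total attacking pairs: 6.

6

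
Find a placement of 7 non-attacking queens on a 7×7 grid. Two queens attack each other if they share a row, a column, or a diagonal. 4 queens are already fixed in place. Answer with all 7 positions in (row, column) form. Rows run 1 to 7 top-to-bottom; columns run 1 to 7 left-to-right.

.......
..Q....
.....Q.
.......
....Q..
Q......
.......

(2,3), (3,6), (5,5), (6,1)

Row 1: attacked by (2,3)→{2,3,4}; (3,6)→{4,6}; (5,5)→{1,5}; (6,1)→{1,6}. Safe: 7. Place at column 7.
Row 4: attacked by (1,7)→{4,7}; (2,3)→{1,3,5}; (3,6)→{5,6,7}; (5,5)→{4,5,6}; (6,1)→{1,3}. Safe: 2. Place at column 2.
Row 7: attacked by (1,7)→{1,7}; (2,3)→{3}; (3,6)→{2,6}; (4,2)→{2,5}; (5,5)→{3,5,7}; (6,1)→{1,2}. Safe: 4. Place at column 4.
Columns [7, 3, 6, 2, 5, 1, 4], r−c [-6, -1, -3, 2, 0, 5, 3], r+c [8, 5, 9, 6, 10, 7, 11] are all distinct, so no two queens attack.

(1,7) (2,3) (3,6) (4,2) (5,5) (6,1) (7,4)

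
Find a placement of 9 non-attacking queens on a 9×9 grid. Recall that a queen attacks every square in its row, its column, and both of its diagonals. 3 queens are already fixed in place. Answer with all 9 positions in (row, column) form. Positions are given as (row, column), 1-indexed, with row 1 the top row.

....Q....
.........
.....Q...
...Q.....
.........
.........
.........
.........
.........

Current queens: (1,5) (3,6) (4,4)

(1,5) (2,1) (3,6) (4,4) (5,2) (6,8) (7,3) (8,9) (9,7)

Row 2: attacked by (1,5)→{4,5,6}; (3,6)→{5,6,7}; (4,4)→{2,4,6}. Safe: 1, 3, 8, 9. Place at column 1.
Row 5: attacked by (1,5)→{1,5,9}; (2,1)→{1,4}; (3,6)→{4,6,8}; (4,4)→{3,4,5}. Safe: 2, 7. Place at column 2.
Row 6: attacked by (1,5)→{5}; (2,1)→{1,5}; (3,6)→{3,6,9}; (4,4)→{2,4,6}; (5,2)→{1,2,3}. Safe: 7, 8. Place at column 8.
Row 7: attacked by (1,5)→{5}; (2,1)→{1,6}; (3,6)→{2,6}; (4,4)→{1,4,7}; (5,2)→{2,4}; (6,8)→{7,8,9}. Safe: 3. Place at column 3.
Row 8: attacked by (1,5)→{5}; (2,1)→{1,7}; (3,6)→{1,6}; (4,4)→{4,8}; (5,2)→{2,5}; (6,8)→{6,8}; (7,3)→{2,3,4}. Safe: 9. Place at column 9.
Row 9: attacked by (1,5)→{5}; (2,1)→{1,8}; (3,6)→{6}; (4,4)→{4,9}; (5,2)→{2,6}; (6,8)→{5,8}; (7,3)→{1,3,5}; (8,9)→{8,9}. Safe: 7. Place at column 7.
Columns [5, 1, 6, 4, 2, 8, 3, 9, 7], r−c [-4, 1, -3, 0, 3, -2, 4, -1, 2], r+c [6, 3, 9, 8, 7, 14, 10, 17, 16] are all distinct, so no two queens attack.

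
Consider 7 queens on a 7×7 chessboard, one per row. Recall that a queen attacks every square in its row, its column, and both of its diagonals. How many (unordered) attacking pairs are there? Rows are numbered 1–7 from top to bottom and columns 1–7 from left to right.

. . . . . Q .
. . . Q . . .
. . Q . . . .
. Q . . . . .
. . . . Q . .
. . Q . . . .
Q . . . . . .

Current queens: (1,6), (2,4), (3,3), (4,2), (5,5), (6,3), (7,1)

5

Same column: (3,3)–(6,3) (column 3).
Same diagonal: (2,4)–(3,3) (|2−3| = |4−3| = 1); (2,4)–(4,2) (|2−4| = |4−2| = 2); (3,3)–(4,2) (|3−4| = |3−2| = 1); (3,3)–(5,5) (|3−5| = |3−5| = 2).
Total attacking pairs: 5.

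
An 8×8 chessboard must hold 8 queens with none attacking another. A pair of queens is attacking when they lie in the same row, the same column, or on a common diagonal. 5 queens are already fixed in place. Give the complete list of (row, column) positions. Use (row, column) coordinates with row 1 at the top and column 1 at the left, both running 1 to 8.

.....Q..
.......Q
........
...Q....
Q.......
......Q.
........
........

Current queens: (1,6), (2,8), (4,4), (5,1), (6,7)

Row 3: attacked by (1,6)→{4,6,8}; (2,8)→{7,8}; (4,4)→{3,4,5}; (5,1)→{1,3}; (6,7)→{4,7}. Safe: 2. Place at column 2.
Row 7: attacked by (1,6)→{6}; (2,8)→{3,8}; (3,2)→{2,6}; (4,4)→{1,4,7}; (5,1)→{1,3}; (6,7)→{6,7,8}. Safe: 5. Place at column 5.
Row 8: attacked by (1,6)→{6}; (2,8)→{2,8}; (3,2)→{2,7}; (4,4)→{4,8}; (5,1)→{1,4}; (6,7)→{5,7}; (7,5)→{4,5,6}. Safe: 3. Place at column 3.
Columns [6, 8, 2, 4, 1, 7, 5, 3], r−c [-5, -6, 1, 0, 4, -1, 2, 5], r+c [7, 10, 5, 8, 6, 13, 12, 11] are all distinct, so no two queens attack.

(1,6) (2,8) (3,2) (4,4) (5,1) (6,7) (7,5) (8,3)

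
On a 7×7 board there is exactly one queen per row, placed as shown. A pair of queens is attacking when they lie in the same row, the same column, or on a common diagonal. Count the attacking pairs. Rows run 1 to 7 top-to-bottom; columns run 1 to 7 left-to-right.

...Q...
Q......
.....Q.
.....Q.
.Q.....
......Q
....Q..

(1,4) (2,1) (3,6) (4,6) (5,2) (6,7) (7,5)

2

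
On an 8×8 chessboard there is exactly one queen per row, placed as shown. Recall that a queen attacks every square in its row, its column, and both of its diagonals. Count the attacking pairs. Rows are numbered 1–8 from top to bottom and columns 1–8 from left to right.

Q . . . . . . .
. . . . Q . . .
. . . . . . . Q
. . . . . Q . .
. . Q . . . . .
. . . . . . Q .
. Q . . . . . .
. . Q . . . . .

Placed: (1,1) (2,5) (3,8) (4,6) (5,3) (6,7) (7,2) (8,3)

3

Same column: (5,3)–(8,3) (column 3).
Same diagonal: (3,8)–(8,3) (|3−8| = |8−3| = 5); (7,2)–(8,3) (|7−8| = |2−3| = 1).
Total attacking pairs: 3.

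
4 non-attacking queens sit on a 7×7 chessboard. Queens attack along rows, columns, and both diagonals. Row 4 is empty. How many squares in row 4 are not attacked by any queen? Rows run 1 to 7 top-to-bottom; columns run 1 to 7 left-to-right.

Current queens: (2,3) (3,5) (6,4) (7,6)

1

(2,3) attacks row 4 at column 3 and diagonals 1, 5.
(3,5) attacks row 4 at column 5 and diagonals 4, 6.
(6,4) attacks row 4 at column 4 and diagonals 2, 6.
(7,6) attacks row 4 at column 6 and diagonals 3.
Attacked columns: {1, 2, 3, 4, 5, 6}. Safe: {7}.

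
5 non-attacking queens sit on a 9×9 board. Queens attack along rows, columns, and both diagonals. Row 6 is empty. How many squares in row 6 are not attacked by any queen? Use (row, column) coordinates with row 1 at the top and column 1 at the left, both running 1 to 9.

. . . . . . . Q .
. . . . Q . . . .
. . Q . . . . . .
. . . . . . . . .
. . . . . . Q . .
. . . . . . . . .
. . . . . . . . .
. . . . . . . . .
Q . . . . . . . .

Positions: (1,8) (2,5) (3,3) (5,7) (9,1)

(1,8) attacks row 6 at column 8 and diagonals 3.
(2,5) attacks row 6 at column 5 and diagonals 1, 9.
(3,3) attacks row 6 at column 3 and diagonals 6.
(5,7) attacks row 6 at column 7 and diagonals 6, 8.
(9,1) attacks row 6 at column 1 and diagonals 4.
Attacked columns: {1, 3, 4, 5, 6, 7, 8, 9}. Safe: {2}.

1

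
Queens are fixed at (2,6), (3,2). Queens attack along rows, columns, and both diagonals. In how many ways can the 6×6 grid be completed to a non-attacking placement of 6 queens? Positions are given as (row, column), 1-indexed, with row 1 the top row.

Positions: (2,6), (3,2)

Branch on row 1: col 1 → 0; col 3 → 1.
Sum: 0 + 1 = 1.

1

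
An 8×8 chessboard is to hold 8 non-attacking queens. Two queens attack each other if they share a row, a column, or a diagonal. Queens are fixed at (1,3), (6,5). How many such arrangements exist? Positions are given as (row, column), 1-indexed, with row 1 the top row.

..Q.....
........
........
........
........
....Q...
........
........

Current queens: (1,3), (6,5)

Branch on row 2: col 6 → 2; col 7 → 0; col 8 → 0.
Sum: 2 + 0 + 0 = 2.

2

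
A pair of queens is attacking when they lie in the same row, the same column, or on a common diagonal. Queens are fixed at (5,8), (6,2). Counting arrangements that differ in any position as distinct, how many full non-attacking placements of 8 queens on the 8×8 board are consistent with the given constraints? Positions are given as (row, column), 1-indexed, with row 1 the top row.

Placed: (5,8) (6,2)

Branch on row 1: col 1 → 1; col 3 → 1; col 5 → 2; col 6 → 2.
Sum: 1 + 1 + 2 + 2 = 6.

6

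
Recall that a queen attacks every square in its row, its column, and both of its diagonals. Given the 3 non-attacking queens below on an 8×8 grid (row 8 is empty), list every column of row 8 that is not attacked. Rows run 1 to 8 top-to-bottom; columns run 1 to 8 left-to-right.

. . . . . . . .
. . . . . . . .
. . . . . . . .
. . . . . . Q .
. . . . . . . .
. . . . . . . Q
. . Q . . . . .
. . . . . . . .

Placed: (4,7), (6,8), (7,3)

(4,7) attacks row 8 at column 7 and diagonals 3.
(6,8) attacks row 8 at column 8 and diagonals 6.
(7,3) attacks row 8 at column 3 and diagonals 2, 4.
Attacked columns: {2, 3, 4, 6, 7, 8}. Safe: {1, 5}.

columns 1, 5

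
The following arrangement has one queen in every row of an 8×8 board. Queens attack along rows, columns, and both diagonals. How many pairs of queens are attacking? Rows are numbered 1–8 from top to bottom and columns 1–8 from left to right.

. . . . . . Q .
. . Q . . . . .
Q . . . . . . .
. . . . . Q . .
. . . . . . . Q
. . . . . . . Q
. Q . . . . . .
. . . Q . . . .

2

Same column: (5,8)–(6,8) (column 8).
Same diagonal: (4,6)–(6,8) (|4−6| = |6−8| = 2).
Total attacking pairs: 2.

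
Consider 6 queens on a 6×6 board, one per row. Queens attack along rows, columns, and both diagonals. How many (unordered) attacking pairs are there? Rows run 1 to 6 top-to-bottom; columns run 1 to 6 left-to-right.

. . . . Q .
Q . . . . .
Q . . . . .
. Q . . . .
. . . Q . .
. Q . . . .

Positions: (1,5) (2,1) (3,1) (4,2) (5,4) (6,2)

Same column: (2,1)–(3,1) (column 1); (4,2)–(6,2) (column 2).
Same diagonal: (1,5)–(4,2) (|1−4| = |5−2| = 3); (2,1)–(5,4) (|2−5| = |1−4| = 3); (3,1)–(4,2) (|3−4| = |1−2| = 1).
Total attacking pairs: 5.

5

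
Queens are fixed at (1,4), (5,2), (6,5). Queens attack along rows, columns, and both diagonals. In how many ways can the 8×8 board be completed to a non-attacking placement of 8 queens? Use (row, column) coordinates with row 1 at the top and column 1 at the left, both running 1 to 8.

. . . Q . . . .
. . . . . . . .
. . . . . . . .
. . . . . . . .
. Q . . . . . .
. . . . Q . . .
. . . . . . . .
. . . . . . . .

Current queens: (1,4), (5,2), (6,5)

Branch on row 2: col 6 → 0; col 7 → 1; col 8 → 0.
Sum: 0 + 1 + 0 = 1.

1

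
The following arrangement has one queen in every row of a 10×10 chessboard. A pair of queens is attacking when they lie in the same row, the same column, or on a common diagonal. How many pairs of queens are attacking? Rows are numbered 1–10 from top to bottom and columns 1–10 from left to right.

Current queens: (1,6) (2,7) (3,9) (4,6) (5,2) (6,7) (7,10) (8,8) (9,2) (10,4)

5

Same column: (1,6)–(4,6) (column 6); (2,7)–(6,7) (column 7); (5,2)–(9,2) (column 2).
Same diagonal: (1,6)–(2,7) (|1−2| = |6−7| = 1); (1,6)–(5,2) (|1−5| = |6−2| = 4).
Total attacking pairs: 5.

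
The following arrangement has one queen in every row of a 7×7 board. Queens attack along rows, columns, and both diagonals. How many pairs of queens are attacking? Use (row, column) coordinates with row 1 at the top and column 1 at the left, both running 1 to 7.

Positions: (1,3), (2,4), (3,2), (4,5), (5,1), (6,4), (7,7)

3

Same column: (2,4)–(6,4) (column 4).
Same diagonal: (1,3)–(2,4) (|1−2| = |3−4| = 1); (2,4)–(5,1) (|2−5| = |4−1| = 3).
Total attacking pairs: 3.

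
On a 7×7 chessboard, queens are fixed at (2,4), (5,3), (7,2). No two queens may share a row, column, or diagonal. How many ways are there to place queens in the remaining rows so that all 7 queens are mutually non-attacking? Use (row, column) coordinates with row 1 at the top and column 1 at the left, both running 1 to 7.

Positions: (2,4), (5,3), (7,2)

1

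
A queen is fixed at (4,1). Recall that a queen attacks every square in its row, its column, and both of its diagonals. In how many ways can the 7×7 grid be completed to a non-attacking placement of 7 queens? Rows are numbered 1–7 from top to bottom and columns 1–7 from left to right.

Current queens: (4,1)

6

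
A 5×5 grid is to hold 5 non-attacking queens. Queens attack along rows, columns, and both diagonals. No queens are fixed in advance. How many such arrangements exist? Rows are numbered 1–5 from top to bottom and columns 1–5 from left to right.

10

Branch on row 1: col 1 → 2; col 2 → 2; col 3 → 2; col 4 → 2; col 5 → 2.
Sum: 2 + 2 + 2 + 2 + 2 = 10.
(This is the classic 5-queens count.)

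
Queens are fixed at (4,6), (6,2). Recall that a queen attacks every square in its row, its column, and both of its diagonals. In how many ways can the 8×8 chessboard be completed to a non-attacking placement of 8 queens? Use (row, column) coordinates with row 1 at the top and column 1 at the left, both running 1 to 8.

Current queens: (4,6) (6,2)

Branch on row 1: col 1 → 1; col 4 → 0; col 5 → 2; col 8 → 0.
Sum: 1 + 0 + 2 + 0 = 3.

3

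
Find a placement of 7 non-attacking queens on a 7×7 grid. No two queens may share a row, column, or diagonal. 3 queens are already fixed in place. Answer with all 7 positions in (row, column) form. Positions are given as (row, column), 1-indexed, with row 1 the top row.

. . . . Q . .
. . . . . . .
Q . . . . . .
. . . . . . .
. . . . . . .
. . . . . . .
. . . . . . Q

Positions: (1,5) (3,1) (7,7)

(1,5) (2,3) (3,1) (4,6) (5,4) (6,2) (7,7)

Row 2: attacked by (1,5)→{4,5,6}; (3,1)→{1,2}; (7,7)→{2,7}. Safe: 3. Place at column 3.
Row 4: attacked by (1,5)→{2,5}; (2,3)→{1,3,5}; (3,1)→{1,2}; (7,7)→{4,7}. Safe: 6. Place at column 6.
Row 5: attacked by (1,5)→{1,5}; (2,3)→{3,6}; (3,1)→{1,3}; (4,6)→{5,6,7}; (7,7)→{5,7}. Safe: 2, 4. Place at column 4.
Row 6: attacked by (1,5)→{5}; (2,3)→{3,7}; (3,1)→{1,4}; (4,6)→{4,6}; (5,4)→{3,4,5}; (7,7)→{6,7}. Safe: 2. Place at column 2.
Columns [5, 3, 1, 6, 4, 2, 7], r−c [-4, -1, 2, -2, 1, 4, 0], r+c [6, 5, 4, 10, 9, 8, 14] are all distinct, so no two queens attack.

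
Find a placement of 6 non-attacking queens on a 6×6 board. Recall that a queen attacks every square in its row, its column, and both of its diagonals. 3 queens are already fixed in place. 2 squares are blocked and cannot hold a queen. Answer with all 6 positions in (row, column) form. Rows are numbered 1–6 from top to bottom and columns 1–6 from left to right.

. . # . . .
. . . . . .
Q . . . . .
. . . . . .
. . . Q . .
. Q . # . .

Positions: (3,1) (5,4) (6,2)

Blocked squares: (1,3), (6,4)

(1,5) (2,3) (3,1) (4,6) (5,4) (6,2)

Row 1: attacked by (3,1)→{1,3}; (5,4)→{4}; (6,2)→{2}. Blocked: 3. Safe: 5, 6. Place at column 5.
Row 2: attacked by (1,5)→{4,5,6}; (3,1)→{1,2}; (5,4)→{1,4}; (6,2)→{2,6}. Safe: 3. Place at column 3.
Row 4: attacked by (1,5)→{2,5}; (2,3)→{1,3,5}; (3,1)→{1,2}; (5,4)→{3,4,5}; (6,2)→{2,4}. Safe: 6. Place at column 6.
Columns [5, 3, 1, 6, 4, 2], r−c [-4, -1, 2, -2, 1, 4], r+c [6, 5, 4, 10, 9, 8] are all distinct, so no two queens attack.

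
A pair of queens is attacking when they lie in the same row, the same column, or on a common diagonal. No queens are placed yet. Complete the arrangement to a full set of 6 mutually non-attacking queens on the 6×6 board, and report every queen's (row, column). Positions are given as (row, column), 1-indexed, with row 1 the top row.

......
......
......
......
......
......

Row 1: Safe: 1, 2, 3, 4, 5, 6. Place at column 5.
Row 2: attacked by (1,5)→{4,5,6}. Safe: 1, 2, 3. Place at column 3.
Row 3: attacked by (1,5)→{3,5}; (2,3)→{2,3,4}. Safe: 1, 6. Place at column 1.
Row 4: attacked by (1,5)→{2,5}; (2,3)→{1,3,5}; (3,1)→{1,2}. Safe: 4, 6. Place at column 6.
Row 5: attacked by (1,5)→{1,5}; (2,3)→{3,6}; (3,1)→{1,3}; (4,6)→{5,6}. Safe: 2, 4. Place at column 4.
Row 6: attacked by (1,5)→{5}; (2,3)→{3}; (3,1)→{1,4}; (4,6)→{4,6}; (5,4)→{3,4,5}. Safe: 2. Place at column 2.
Columns [5, 3, 1, 6, 4, 2], r−c [-4, -1, 2, -2, 1, 4], r+c [6, 5, 4, 10, 9, 8] are all distinct, so no two queens attack.

(1,5) (2,3) (3,1) (4,6) (5,4) (6,2)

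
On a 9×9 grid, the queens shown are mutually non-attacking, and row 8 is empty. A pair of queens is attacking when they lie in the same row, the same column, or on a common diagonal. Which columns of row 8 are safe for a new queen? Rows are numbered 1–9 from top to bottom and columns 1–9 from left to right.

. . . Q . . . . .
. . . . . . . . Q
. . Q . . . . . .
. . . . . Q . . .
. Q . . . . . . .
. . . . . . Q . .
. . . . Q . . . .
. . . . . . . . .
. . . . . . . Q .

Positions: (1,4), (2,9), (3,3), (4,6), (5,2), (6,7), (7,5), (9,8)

(1,4) attacks row 8 at column 4.
(2,9) attacks row 8 at column 9 and diagonals 3.
(3,3) attacks row 8 at column 3 and diagonals 8.
(4,6) attacks row 8 at column 6 and diagonals 2.
(5,2) attacks row 8 at column 2 and diagonals 5.
(6,7) attacks row 8 at column 7 and diagonals 5, 9.
(7,5) attacks row 8 at column 5 and diagonals 4, 6.
(9,8) attacks row 8 at column 8 and diagonals 7, 9.
Attacked columns: {2, 3, 4, 5, 6, 7, 8, 9}. Safe: {1}.

columns 1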